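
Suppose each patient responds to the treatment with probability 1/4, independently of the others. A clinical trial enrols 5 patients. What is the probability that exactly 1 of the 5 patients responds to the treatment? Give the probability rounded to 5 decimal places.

0.39551

X ~ Binomial(n=5, p=0.25).
P(X=1) = C(5,1) · p^1 · (1−p)^4
= 5 · 0.25 · 0.31641 = 0.3955078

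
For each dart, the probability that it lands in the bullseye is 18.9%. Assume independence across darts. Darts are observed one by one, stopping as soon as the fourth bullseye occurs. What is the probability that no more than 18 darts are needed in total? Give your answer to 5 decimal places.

0.45104

Finishing within 18 darts ⇔ at least 4 successes in the first 18. With X ~ Binomial(18, 0.189), P(Y ≤ 18) = 1 − P(X ≤ 3).
  k=0: C(18,0)·0.189^0·0.811^18 = 0.0230343
  k=1: C(18,1)·0.189^1·0.811^17 = 0.0966248
  k=2: C(18,2)·0.189^2·0.811^16 = 0.1914030
  k=3: C(18,3)·0.189^3·0.811^15 = 0.2378967
1 − 0.5489588 = 0.4510412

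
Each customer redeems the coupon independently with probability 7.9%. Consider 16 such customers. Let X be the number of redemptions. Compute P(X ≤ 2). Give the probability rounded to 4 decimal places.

X ~ Binomial(16, 0.079); P(X ≤ 2) = Σ C(16,k) p^k (1−p)^(16−k) over k:
  k=0: C(16,0)·0.079^0·0.921^16 = 0.268012
  k=1: C(16,1)·0.079^1·0.921^15 = 0.367825
  k=2: C(16,2)·0.079^2·0.921^14 = 0.236630
Total = 0.872467

0.8725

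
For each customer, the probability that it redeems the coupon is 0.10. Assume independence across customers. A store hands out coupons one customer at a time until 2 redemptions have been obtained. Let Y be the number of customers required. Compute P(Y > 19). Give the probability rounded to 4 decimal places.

Needing more than 19 customers ⇔ fewer than 2 successes in the first 19. With X ~ Binomial(19, 0.10), P(Y > 19) = P(X ≤ 1).
  k=0: C(19,0)·0.10^0·0.90^19 = 0.135085
  k=1: C(19,1)·0.10^1·0.90^18 = 0.285180
P(X ≤ 1) = 0.420265

0.4203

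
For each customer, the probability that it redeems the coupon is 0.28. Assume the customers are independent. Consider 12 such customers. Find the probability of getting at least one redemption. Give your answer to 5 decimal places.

P(at least one) = 1 − P(none) = 1 − (1 − 0.28)^12
= 1 − 0.0194084 = 0.9805916

0.98059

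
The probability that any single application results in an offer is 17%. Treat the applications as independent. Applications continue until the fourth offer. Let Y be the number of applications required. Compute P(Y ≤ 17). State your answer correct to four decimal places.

Finishing within 17 applications ⇔ at least 4 successes in the first 17. With X ~ Binomial(17, 0.17), P(Y ≤ 17) = 1 − P(X ≤ 3).
  k=0: C(17,0)·0.17^0·0.83^17 = 0.042104
  k=1: C(17,1)·0.17^1·0.83^16 = 0.146605
  k=2: C(17,2)·0.17^2·0.83^15 = 0.240219
  k=3: C(17,3)·0.17^3·0.83^14 = 0.246008
1 − 0.674936 = 0.325064

0.3251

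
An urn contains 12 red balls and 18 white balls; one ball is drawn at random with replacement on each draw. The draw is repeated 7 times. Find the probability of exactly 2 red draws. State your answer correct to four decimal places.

0.2613

X ~ Binomial(n=7, p=0.40).
P(X=2) = C(7,2) · p^2 · (1−p)^5
= 21 · 0.16 · 0.07776 = 0.261274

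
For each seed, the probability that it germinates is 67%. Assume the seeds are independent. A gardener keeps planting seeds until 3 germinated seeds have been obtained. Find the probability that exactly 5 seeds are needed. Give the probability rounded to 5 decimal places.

0.19652

Y = trial on which the third success occurs; negative binomial, r=3, p=0.67.
P(Y=5) = C(4,2) · p^3 · (1−p)^2
= 6 · 0.30076 · 0.1089 = 0.1965185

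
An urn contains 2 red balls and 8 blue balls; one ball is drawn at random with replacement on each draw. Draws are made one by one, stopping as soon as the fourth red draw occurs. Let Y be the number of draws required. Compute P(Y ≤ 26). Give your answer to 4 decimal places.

0.7932

Finishing within 26 draws ⇔ at least 4 successes in the first 26. With X ~ Binomial(26, 0.20), P(Y ≤ 26) = 1 − P(X ≤ 3).
  k=0: C(26,0)·0.20^0·0.80^26 = 0.003022
  k=1: C(26,1)·0.20^1·0.80^25 = 0.019645
  k=2: C(26,2)·0.20^2·0.80^24 = 0.061391
  k=3: C(26,3)·0.20^3·0.80^23 = 0.122782
1 − 0.206840 = 0.793160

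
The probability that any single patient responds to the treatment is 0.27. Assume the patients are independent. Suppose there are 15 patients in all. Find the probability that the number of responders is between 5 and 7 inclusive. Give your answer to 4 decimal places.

0.3536

X ~ Binomial(15, 0.27); P(5 ≤ X ≤ 7) = Σ C(15,k) p^k (1−p)^(15−k) over k:
  k=5: C(15,5)·0.27^5·0.73^10 = 0.185184
  k=6: C(15,6)·0.27^6·0.73^9 = 0.114154
  k=7: C(15,7)·0.27^7·0.73^8 = 0.054285
Total = 0.353623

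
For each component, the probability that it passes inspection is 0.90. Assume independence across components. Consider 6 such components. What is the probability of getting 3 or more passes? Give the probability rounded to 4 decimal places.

0.9987

X ~ Binomial(6, 0.90); P(X ≥ 3) = Σ C(6,k) p^k (1−p)^(6−k) over k:
  k=3: C(6,3)·0.90^3·0.10^3 = 0.014580
  k=4: C(6,4)·0.90^4·0.10^2 = 0.098415
  k=5: C(6,5)·0.90^5·0.10^1 = 0.354294
  k=6: C(6,6)·0.90^6·0.10^0 = 0.531441
Total = 0.998730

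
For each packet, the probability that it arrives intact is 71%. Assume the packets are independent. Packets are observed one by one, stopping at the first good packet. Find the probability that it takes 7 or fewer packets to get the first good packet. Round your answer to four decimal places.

0.9998

Y = number of packets to the first success; geometric, p = 0.71.
P(Y ≤ 7) = 1 − (1−p)^7 = 1 − 0.000172 = 0.999828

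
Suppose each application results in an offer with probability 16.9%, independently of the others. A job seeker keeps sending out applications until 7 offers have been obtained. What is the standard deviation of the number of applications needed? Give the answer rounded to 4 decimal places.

Y = total applications until the seventh success; negative binomial with r=7, p=0.169.
SD(Y) = √[r(1−p)/p²] = √(203.669339) = 14.271277

14.2713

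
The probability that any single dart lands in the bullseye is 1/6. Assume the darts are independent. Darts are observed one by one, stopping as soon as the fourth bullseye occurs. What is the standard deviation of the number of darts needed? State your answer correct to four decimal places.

10.9545

Y = total darts until the fourth success; negative binomial with r=4, p=0.166667.
SD(Y) = √[r(1−p)/p²] = √(120.000000) = 10.954451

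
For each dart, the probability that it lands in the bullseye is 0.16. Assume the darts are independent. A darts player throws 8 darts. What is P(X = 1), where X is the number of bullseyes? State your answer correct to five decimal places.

0.37772

X ~ Binomial(n=8, p=0.16).
P(X=1) = C(8,1) · p^1 · (1−p)^7
= 8 · 0.16 · 0.29509 = 0.3777156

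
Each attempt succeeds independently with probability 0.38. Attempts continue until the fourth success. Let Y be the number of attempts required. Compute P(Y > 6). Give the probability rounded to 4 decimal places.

0.8473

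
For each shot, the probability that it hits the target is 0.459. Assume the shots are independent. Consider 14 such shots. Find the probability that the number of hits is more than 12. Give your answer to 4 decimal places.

0.0003

X ~ Binomial(14, 0.459); P(X ≥ 13) = Σ C(14,k) p^k (1−p)^(14−k) over k:
  k=13: C(14,13)·0.459^13·0.541^1 = 0.000304
  k=14: C(14,14)·0.459^14·0.541^0 = 0.000018
Total = 0.000322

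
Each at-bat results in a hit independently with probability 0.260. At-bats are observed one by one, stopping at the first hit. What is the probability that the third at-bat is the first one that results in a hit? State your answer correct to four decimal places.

0.1424

Geometric (trials to first success), p = 0.26.
P(Y = 3) = (1−p)^2 · p = 0.5476 · 0.26 = 0.142376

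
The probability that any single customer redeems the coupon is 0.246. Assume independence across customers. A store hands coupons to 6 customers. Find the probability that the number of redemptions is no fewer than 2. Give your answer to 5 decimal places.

X ~ Binomial(6, 0.246); P(X ≥ 2) = Σ C(6,k) p^k (1−p)^(6−k) over k:
  k=2: C(6,2)·0.246^2·0.754^4 = 0.2933910
  k=3: C(6,3)·0.246^3·0.754^3 = 0.1276290
  k=4: C(6,4)·0.246^4·0.754^2 = 0.0312302
  k=5: C(6,5)·0.246^5·0.754^1 = 0.0040757
  k=6: C(6,6)·0.246^6·0.754^0 = 0.0002216
Total = 0.4565475

0.45655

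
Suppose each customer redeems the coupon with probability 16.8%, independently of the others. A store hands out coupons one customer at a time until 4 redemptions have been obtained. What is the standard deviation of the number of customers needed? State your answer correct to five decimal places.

Y = total customers until the fourth success; negative binomial with r=4, p=0.168.
SD(Y) = √[r(1−p)/p²] = √(117.9138322) = 10.8588136

10.85881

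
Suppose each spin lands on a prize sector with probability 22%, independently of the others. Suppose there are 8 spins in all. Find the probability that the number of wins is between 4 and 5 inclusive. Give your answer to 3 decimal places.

0.074

X ~ Binomial(8, 0.22); P(4 ≤ X ≤ 5) = Σ C(8,k) p^k (1−p)^(8−k) over k:
  k=4: C(8,4)·0.22^4·0.78^4 = 0.06070
  k=5: C(8,5)·0.22^5·0.78^3 = 0.01370
Total = 0.07439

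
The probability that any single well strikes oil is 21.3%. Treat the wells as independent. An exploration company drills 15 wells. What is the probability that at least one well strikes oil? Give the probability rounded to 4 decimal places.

P(at least one) = 1 − P(none) = 1 − (1 − 0.213)^15
= 1 − 0.027518 = 0.972482

0.9725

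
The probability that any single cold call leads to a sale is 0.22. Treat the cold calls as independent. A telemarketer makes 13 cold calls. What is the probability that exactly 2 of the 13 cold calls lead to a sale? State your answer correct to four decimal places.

0.2455

X ~ Binomial(n=13, p=0.22).
P(X=2) = C(13,2) · p^2 · (1−p)^11
= 78 · 0.0484 · 0.065019 = 0.245460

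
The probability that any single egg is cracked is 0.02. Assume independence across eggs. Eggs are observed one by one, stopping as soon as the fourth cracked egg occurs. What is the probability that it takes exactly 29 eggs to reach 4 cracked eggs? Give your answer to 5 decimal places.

0.00032

Y = trial on which the fourth success occurs; negative binomial, r=4, p=0.02.
P(Y=29) = C(28,3) · p^4 · (1−p)^25
= 3276 · 1.6e-07 · 0.60346 = 0.0003163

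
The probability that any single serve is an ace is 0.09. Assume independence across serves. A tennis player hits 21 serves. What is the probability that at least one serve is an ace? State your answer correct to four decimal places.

0.8620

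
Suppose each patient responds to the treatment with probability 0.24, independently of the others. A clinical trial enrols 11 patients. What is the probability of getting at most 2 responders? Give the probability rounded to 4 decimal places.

X ~ Binomial(11, 0.24); P(X ≤ 2) = Σ C(11,k) p^k (1−p)^(11−k) over k:
  k=0: C(11,0)·0.24^0·0.76^11 = 0.048860
  k=1: C(11,1)·0.24^1·0.76^10 = 0.169723
  k=2: C(11,2)·0.24^2·0.76^9 = 0.267983
Total = 0.486565

0.4866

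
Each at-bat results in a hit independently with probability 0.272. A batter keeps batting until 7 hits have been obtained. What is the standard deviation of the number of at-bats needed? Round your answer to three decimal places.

8.299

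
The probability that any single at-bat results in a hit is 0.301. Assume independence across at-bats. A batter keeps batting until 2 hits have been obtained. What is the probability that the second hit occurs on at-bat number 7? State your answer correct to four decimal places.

0.0907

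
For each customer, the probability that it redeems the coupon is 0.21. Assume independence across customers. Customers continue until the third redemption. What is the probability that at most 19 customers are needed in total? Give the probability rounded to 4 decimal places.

Finishing within 19 customers ⇔ at least 3 successes in the first 19. With X ~ Binomial(19, 0.21), P(Y ≤ 19) = 1 − P(X ≤ 2).
  k=0: C(19,0)·0.21^0·0.79^19 = 0.011348
  k=1: C(19,1)·0.21^1·0.79^18 = 0.057314
  k=2: C(19,2)·0.21^2·0.79^17 = 0.137118
1 − 0.205780 = 0.794220

0.7942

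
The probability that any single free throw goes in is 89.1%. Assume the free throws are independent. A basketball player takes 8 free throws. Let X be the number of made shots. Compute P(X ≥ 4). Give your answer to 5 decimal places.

0.99935

X ~ Binomial(8, 0.891); P(X ≥ 4) = Σ C(8,k) p^k (1−p)^(8−k) over k:
  k=4: C(8,4)·0.891^4·0.109^4 = 0.0062275
  k=5: C(8,5)·0.891^5·0.109^3 = 0.0407245
  k=6: C(8,6)·0.891^6·0.109^2 = 0.1664475
  k=7: C(8,7)·0.891^7·0.109^1 = 0.3887411
  k=8: C(8,8)·0.891^8·0.109^0 = 0.3972113
Total = 0.9993519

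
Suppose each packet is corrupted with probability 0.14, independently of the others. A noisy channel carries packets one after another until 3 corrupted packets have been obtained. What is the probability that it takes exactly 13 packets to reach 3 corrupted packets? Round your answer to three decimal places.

Y = trial on which the third success occurs; negative binomial, r=3, p=0.14.
P(Y=13) = C(12,2) · p^3 · (1−p)^10
= 66 · 0.002744 · 0.2213 = 0.04008

0.040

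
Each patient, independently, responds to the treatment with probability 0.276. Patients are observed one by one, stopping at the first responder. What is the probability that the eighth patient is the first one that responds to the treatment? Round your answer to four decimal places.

Geometric (trials to first success), p = 0.276.
P(Y = 8) = (1−p)^7 · p = 0.10427 · 0.276 = 0.028779

0.0288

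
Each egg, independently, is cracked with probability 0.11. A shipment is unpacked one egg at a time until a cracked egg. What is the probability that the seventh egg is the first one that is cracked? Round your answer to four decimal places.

Geometric (trials to first success), p = 0.11.
P(Y = 7) = (1−p)^6 · p = 0.49698 · 0.11 = 0.054668

0.0547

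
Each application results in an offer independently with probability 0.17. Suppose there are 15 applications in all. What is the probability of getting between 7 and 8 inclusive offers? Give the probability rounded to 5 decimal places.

0.00717

X ~ Binomial(15, 0.17); P(7 ≤ X ≤ 8) = Σ C(15,k) p^k (1−p)^(15−k) over k:
  k=7: C(15,7)·0.17^7·0.83^8 = 0.0059472
  k=8: C(15,8)·0.17^8·0.83^7 = 0.0012181
Total = 0.0071654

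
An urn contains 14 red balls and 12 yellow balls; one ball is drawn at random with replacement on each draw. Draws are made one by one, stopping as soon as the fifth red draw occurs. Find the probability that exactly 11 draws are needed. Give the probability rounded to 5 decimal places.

Y = trial on which the fifth success occurs; negative binomial, r=5, p=0.538462.
P(Y=11) = C(10,4) · p^5 · (1−p)^6
= 210 · 0.045266 · 0.009666 = 0.0918840

0.09188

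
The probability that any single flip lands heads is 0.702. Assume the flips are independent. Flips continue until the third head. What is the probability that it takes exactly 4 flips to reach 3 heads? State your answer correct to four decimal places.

Y = trial on which the third success occurs; negative binomial, r=3, p=0.702.
P(Y=4) = C(3,2) · p^3 · (1−p)^1
= 3 · 0.34595 · 0.298 = 0.309278

0.3093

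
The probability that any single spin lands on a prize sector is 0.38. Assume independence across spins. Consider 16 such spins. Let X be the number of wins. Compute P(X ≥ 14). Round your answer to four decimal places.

0.0001

X ~ Binomial(16, 0.38); P(X ≥ 14) = Σ C(16,k) p^k (1−p)^(16−k) over k:
  k=14: C(16,14)·0.38^14·0.62^2 = 0.000060
  k=15: C(16,15)·0.38^15·0.62^1 = 0.000005
  k=16: C(16,16)·0.38^16·0.62^0 = 0.000000
Total = 0.000066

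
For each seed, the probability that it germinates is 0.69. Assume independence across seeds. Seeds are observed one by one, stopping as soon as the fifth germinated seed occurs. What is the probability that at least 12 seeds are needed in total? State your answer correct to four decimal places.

Needing more than 11 seeds ⇔ fewer than 5 successes in the first 11. With X ~ Binomial(11, 0.69), P(Y > 11) = P(X ≤ 4).
  k=0: C(11,0)·0.69^0·0.31^11 = 0.000003
  k=1: C(11,1)·0.69^1·0.31^10 = 0.000062
  k=2: C(11,2)·0.69^2·0.31^9 = 0.000692
  k=3: C(11,3)·0.69^3·0.31^8 = 0.004623
  k=4: C(11,4)·0.69^4·0.31^7 = 0.020580
P(X ≤ 4) = 0.025960

0.0260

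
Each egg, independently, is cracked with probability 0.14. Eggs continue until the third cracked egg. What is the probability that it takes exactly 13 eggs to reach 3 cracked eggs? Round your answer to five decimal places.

0.04008

Y = trial on which the third success occurs; negative binomial, r=3, p=0.14.
P(Y=13) = C(12,2) · p^3 · (1−p)^10
= 66 · 0.002744 · 0.2213 = 0.0400786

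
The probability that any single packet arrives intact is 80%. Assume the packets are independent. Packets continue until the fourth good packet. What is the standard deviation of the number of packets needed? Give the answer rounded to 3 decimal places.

Y = total packets until the fourth success; negative binomial with r=4, p=0.80.
SD(Y) = √[r(1−p)/p²] = √(1.25000) = 1.11803

1.118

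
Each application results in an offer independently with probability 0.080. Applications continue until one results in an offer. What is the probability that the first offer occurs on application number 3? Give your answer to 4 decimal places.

0.0677

Geometric (trials to first success), p = 0.08.
P(Y = 3) = (1−p)^2 · p = 0.8464 · 0.08 = 0.067712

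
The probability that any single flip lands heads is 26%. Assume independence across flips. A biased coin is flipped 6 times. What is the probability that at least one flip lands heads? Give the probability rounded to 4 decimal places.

0.8358

P(at least one) = 1 − P(none) = 1 − (1 − 0.26)^6
= 1 − 0.164206 = 0.835794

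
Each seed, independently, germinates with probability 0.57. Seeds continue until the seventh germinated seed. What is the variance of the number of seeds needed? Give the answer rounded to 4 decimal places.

Y = total seeds until the seventh success; negative binomial with r=7, p=0.57.
Var(Y) = r(1−p)/p² = 7·0.43 / 0.57² = 9.264389

9.2644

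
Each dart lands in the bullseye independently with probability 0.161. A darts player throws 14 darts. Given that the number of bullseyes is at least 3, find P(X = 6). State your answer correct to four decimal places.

X ~ Binomial(14, 0.161). Want P(X=6 | X≥3) = P(X=6) / P(X≥3).
P(X=6) = C(14,6)·0.161^6·0.839^8 = 0.012841
P(X≥3) = 1 − 0.085638 − 0.230070 − 0.286970 = 0.397322
Ratio = 0.012841 / 0.397322 = 0.032319

0.0323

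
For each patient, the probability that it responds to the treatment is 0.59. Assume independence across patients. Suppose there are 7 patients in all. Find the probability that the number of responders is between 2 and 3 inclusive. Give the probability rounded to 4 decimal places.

0.2878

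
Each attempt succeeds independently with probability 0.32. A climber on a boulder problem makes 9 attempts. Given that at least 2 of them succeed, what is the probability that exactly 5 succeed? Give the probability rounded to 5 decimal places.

0.10797

X ~ Binomial(9, 0.32). Want P(X=5 | X≥2) = P(X=5) / P(X≥2).
P(X=5) = C(9,5)·0.32^5·0.68^4 = 0.0903974
P(X≥2) = 1 − 0.0310871 − 0.1316630 = 0.8372499
Ratio = 0.0903974 / 0.8372499 = 0.1079695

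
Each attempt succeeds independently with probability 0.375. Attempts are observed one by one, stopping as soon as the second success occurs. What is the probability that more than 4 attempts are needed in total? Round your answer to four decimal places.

Needing more than 4 attempts ⇔ fewer than 2 successes in the first 4. With X ~ Binomial(4, 0.375), P(Y > 4) = P(X ≤ 1).
  k=0: C(4,0)·0.375^0·0.625^4 = 0.152588
  k=1: C(4,1)·0.375^1·0.625^3 = 0.366211
P(X ≤ 1) = 0.518799

0.5188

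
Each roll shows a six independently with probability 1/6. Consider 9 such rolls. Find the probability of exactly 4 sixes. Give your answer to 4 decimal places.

0.0391

X ~ Binomial(n=9, p=0.166667).
P(X=4) = C(9,4) · p^4 · (1−p)^5
= 126 · 0.0007716 · 0.40188 = 0.039071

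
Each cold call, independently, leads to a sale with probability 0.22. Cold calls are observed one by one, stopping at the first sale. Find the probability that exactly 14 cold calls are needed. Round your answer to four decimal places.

Geometric (trials to first success), p = 0.22.
P(Y = 14) = (1−p)^13 · p = 0.039558 · 0.22 = 0.008703

0.0087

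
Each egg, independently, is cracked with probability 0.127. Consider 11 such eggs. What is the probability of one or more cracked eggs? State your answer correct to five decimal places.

P(at least one) = 1 − P(none) = 1 − (1 − 0.127)^11
= 1 − 0.2244692 = 0.7755308

0.77553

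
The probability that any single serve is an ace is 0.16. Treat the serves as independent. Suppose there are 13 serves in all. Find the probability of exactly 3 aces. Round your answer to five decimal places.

0.20489

X ~ Binomial(n=13, p=0.16).
P(X=3) = C(13,3) · p^3 · (1−p)^10
= 286 · 0.004096 · 0.1749 = 0.2048891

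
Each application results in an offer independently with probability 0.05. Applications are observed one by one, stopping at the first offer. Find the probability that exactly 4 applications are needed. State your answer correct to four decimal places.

0.0429

Geometric (trials to first success), p = 0.05.
P(Y = 4) = (1−p)^3 · p = 0.85737 · 0.05 = 0.042869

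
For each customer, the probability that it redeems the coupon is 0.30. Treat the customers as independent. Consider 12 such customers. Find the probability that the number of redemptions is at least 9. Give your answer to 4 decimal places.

0.0017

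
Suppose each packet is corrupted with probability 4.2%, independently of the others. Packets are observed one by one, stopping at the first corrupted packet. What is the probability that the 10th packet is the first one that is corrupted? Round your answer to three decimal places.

0.029

Geometric (trials to first success), p = 0.042.
P(Y = 10) = (1−p)^9 · p = 0.67966 · 0.042 = 0.02855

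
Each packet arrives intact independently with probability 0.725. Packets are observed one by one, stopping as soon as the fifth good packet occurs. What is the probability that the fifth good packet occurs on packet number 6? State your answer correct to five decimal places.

0.27542

Y = trial on which the fifth success occurs; negative binomial, r=5, p=0.725.
P(Y=6) = C(5,4) · p^5 · (1−p)^1
= 5 · 0.2003 · 0.275 = 0.2754183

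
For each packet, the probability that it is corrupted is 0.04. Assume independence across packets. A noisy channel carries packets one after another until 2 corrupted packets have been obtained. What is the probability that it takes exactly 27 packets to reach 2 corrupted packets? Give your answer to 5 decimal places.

0.01499

Y = trial on which the second success occurs; negative binomial, r=2, p=0.04.
P(Y=27) = C(26,1) · p^2 · (1−p)^25
= 26 · 0.0016 · 0.3604 = 0.0149925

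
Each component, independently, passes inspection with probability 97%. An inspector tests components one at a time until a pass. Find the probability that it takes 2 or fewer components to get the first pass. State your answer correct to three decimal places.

Y = number of components to the first success; geometric, p = 0.97.
P(Y ≤ 2) = 1 − (1−p)^2 = 1 − 0.00090 = 0.99910

0.999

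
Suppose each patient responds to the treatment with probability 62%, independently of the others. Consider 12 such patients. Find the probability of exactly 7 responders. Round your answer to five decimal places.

X ~ Binomial(n=12, p=0.62).
P(X=7) = C(12,7) · p^7 · (1−p)^5
= 792 · 0.035216 · 0.0079235 = 0.2209963

0.22100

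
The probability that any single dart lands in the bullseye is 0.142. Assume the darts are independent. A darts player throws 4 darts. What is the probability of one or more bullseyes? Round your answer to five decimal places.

0.45806

P(at least one) = 1 − P(none) = 1 − (1 − 0.142)^4
= 1 − 0.5419374 = 0.4580626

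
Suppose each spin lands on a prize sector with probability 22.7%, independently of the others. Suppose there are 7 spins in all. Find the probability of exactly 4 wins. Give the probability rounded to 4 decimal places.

0.0429

X ~ Binomial(n=7, p=0.227).
P(X=4) = C(7,4) · p^4 · (1−p)^3
= 35 · 0.0026552 · 0.46189 = 0.042925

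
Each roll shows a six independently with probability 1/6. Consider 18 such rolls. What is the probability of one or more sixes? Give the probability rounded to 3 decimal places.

0.962

P(at least one) = 1 − P(none) = 1 − (1 − 0.166667)^18
= 1 − 0.03756 = 0.96244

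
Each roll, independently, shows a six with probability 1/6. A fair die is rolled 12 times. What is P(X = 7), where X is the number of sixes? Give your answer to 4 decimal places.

X ~ Binomial(n=12, p=0.166667).
P(X=7) = C(12,7) · p^7 · (1−p)^5
= 792 · 3.5722e-06 · 0.40188 = 0.001137

0.0011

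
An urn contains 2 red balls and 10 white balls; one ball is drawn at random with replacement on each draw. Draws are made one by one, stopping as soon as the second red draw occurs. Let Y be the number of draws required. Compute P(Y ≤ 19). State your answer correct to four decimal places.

Finishing within 19 draws ⇔ at least 2 successes in the first 19. With X ~ Binomial(19, 0.166667), P(Y ≤ 19) = 1 − P(X ≤ 1).
  k=0: C(19,0)·0.166667^0·0.833333^19 = 0.031301
  k=1: C(19,1)·0.166667^1·0.833333^18 = 0.118943
1 − 0.150244 = 0.849756

0.8498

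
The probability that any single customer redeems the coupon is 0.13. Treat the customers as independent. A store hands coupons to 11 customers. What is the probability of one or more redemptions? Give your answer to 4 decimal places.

0.7839

P(at least one) = 1 − P(none) = 1 − (1 − 0.13)^11
= 1 − 0.216128 = 0.783872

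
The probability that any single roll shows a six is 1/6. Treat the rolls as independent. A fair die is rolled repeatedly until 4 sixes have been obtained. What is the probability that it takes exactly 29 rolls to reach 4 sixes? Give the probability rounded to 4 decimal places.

0.0265

Y = trial on which the fourth success occurs; negative binomial, r=4, p=0.166667.
P(Y=29) = C(28,3) · p^4 · (1−p)^25
= 3276 · 0.0007716 · 0.010483 = 0.026498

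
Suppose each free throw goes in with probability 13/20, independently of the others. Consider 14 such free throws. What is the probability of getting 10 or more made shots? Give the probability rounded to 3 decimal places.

0.423

X ~ Binomial(14, 0.65); P(X ≥ 10) = Σ C(14,k) p^k (1−p)^(14−k) over k:
  k=10: C(14,10)·0.65^10·0.35^4 = 0.20223
  k=11: C(14,11)·0.65^11·0.35^3 = 0.13657
  k=12: C(14,12)·0.65^12·0.35^2 = 0.06341
  k=13: C(14,13)·0.65^13·0.35^1 = 0.01812
  k=14: C(14,14)·0.65^14·0.35^0 = 0.00240
Total = 0.42272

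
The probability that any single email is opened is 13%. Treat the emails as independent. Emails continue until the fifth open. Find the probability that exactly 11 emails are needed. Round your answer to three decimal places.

0.003

Y = trial on which the fifth success occurs; negative binomial, r=5, p=0.13.
P(Y=11) = C(10,4) · p^5 · (1−p)^6
= 210 · 3.7129e-05 · 0.43363 = 0.00338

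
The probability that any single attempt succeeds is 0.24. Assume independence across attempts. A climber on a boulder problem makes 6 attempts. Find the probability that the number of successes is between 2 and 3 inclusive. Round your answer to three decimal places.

0.410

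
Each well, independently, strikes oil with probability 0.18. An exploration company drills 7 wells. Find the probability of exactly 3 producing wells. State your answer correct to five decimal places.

0.09229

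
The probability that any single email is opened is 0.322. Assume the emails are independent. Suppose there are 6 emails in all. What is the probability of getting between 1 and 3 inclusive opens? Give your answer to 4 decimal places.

X ~ Binomial(6, 0.322); P(1 ≤ X ≤ 3) = Σ C(6,k) p^k (1−p)^(6−k) over k:
  k=1: C(6,1)·0.322^1·0.678^5 = 0.276793
  k=2: C(6,2)·0.322^2·0.678^4 = 0.328641
  k=3: C(6,3)·0.322^3·0.678^3 = 0.208107
Total = 0.813541

0.8135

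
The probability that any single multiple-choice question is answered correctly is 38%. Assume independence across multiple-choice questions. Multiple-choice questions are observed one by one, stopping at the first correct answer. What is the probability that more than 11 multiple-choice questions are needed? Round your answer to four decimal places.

0.0052

Y = number of multiple-choice questions to the first success; geometric, p = 0.38.
P(Y > 11) = P(first 11 all fail) = (1−p)^11 = 0.005204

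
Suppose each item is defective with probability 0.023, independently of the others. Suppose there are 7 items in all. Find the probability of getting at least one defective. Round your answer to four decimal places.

P(at least one) = 1 − P(none) = 1 − (1 − 0.023)^7
= 1 − 0.849693 = 0.150307

0.1503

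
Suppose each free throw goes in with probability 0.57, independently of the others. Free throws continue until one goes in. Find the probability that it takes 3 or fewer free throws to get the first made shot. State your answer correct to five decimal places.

Y = number of free throws to the first success; geometric, p = 0.57.
P(Y ≤ 3) = 1 − (1−p)^3 = 1 − 0.0795070 = 0.9204930

0.92049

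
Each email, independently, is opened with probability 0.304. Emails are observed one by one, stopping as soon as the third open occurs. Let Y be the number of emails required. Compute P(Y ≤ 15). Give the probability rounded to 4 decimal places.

Finishing within 15 emails ⇔ at least 3 successes in the first 15. With X ~ Binomial(15, 0.304), P(Y ≤ 15) = 1 − P(X ≤ 2).
  k=0: C(15,0)·0.304^0·0.696^15 = 0.004357
  k=1: C(15,1)·0.304^1·0.696^14 = 0.028543
  k=2: C(15,2)·0.304^2·0.696^13 = 0.087268
1 − 0.120167 = 0.879833

0.8798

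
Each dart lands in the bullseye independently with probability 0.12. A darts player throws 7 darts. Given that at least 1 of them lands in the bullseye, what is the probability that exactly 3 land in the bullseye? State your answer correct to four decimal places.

0.0613

X ~ Binomial(7, 0.12). Want P(X=3 | X≥1) = P(X=3) / P(X≥1).
P(X=3) = C(7,3)·0.12^3·0.88^4 = 0.036270
P(X≥1) = 1 − 0.408676 = 0.591324
Ratio = 0.036270 / 0.591324 = 0.061336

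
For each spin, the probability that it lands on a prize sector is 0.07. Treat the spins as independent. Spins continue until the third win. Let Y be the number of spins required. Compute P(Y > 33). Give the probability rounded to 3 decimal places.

Needing more than 33 spins ⇔ fewer than 3 successes in the first 33. With X ~ Binomial(33, 0.07), P(Y > 33) = P(X ≤ 2).
  k=0: C(33,0)·0.07^0·0.93^33 = 0.09119
  k=1: C(33,1)·0.07^1·0.93^32 = 0.22650
  k=2: C(33,2)·0.07^2·0.93^31 = 0.27277
P(X ≤ 2) = 0.59046

0.590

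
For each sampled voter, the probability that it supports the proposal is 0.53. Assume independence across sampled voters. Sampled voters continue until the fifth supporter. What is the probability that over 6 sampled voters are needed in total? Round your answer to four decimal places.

0.8599

Needing more than 6 sampled voters ⇔ fewer than 5 successes in the first 6. With X ~ Binomial(6, 0.53), P(Y > 6) = P(X ≤ 4).
  k=0: C(6,0)·0.53^0·0.47^6 = 0.010779
  k=1: C(6,1)·0.53^1·0.47^5 = 0.072932
  k=2: C(6,2)·0.53^2·0.47^4 = 0.205605
  k=3: C(6,3)·0.53^3·0.47^3 = 0.309137
  k=4: C(6,4)·0.53^4·0.47^2 = 0.261451
P(X ≤ 4) = 0.859905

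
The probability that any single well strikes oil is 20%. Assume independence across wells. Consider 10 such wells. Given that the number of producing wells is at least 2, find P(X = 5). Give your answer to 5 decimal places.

0.04233

X ~ Binomial(10, 0.20). Want P(X=5 | X≥2) = P(X=5) / P(X≥2).
P(X=5) = C(10,5)·0.20^5·0.80^5 = 0.0264241
P(X≥2) = 1 − 0.1073742 − 0.2684355 = 0.6241904
Ratio = 0.0264241 / 0.6241904 = 0.0423334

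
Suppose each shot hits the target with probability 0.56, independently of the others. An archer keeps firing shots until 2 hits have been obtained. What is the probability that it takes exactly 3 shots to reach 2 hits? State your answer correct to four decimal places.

0.2760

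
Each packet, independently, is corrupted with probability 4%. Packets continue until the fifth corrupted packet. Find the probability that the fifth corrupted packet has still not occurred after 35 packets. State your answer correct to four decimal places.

Needing more than 35 packets ⇔ fewer than 5 successes in the first 35. With X ~ Binomial(35, 0.04), P(Y > 35) = P(X ≤ 4).
  k=0: C(35,0)·0.04^0·0.96^35 = 0.239603
  k=1: C(35,1)·0.04^1·0.96^34 = 0.349422
  k=2: C(35,2)·0.04^2·0.96^33 = 0.247507
  k=3: C(35,3)·0.04^3·0.96^32 = 0.113441
  k=4: C(35,4)·0.04^4·0.96^31 = 0.037814
P(X ≤ 4) = 0.987787

0.9878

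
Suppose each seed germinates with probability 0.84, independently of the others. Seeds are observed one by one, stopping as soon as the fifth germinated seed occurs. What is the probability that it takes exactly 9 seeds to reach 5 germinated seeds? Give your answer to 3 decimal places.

0.019

Y = trial on which the fifth success occurs; negative binomial, r=5, p=0.84.
P(Y=9) = C(8,4) · p^5 · (1−p)^4
= 70 · 0.41821 · 0.00065536 = 0.01919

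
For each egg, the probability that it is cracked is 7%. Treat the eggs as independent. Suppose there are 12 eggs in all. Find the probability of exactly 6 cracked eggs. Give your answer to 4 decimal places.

0.0001

X ~ Binomial(n=12, p=0.07).
P(X=6) = C(12,6) · p^6 · (1−p)^6
= 924 · 1.1765e-07 · 0.64699 = 0.000070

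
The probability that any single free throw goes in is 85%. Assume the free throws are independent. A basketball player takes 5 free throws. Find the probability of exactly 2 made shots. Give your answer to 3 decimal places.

X ~ Binomial(n=5, p=0.85).
P(X=2) = C(5,2) · p^2 · (1−p)^3
= 10 · 0.7225 · 0.003375 = 0.02438

0.024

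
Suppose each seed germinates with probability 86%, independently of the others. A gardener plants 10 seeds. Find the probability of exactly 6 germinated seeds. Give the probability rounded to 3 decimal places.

0.033

X ~ Binomial(n=10, p=0.86).
P(X=6) = C(10,6) · p^6 · (1−p)^4
= 210 · 0.40457 · 0.00038416 = 0.03264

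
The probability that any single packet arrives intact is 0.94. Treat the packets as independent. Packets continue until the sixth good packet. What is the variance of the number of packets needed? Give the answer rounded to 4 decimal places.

Y = total packets until the sixth success; negative binomial with r=6, p=0.94.
Var(Y) = r(1−p)/p² = 6·0.06 / 0.94² = 0.407424

0.4074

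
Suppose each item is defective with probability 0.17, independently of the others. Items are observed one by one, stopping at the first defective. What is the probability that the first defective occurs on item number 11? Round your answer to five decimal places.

0.02638

Geometric (trials to first success), p = 0.17.
P(Y = 11) = (1−p)^10 · p = 0.15516 · 0.17 = 0.0263773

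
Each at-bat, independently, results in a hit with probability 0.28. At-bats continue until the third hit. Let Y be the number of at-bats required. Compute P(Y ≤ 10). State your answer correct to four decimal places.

Finishing within 10 at-bats ⇔ at least 3 successes in the first 10. With X ~ Binomial(10, 0.28), P(Y ≤ 10) = 1 − P(X ≤ 2).
  k=0: C(10,0)·0.28^0·0.72^10 = 0.037439
  k=1: C(10,1)·0.28^1·0.72^9 = 0.145596
  k=2: C(10,2)·0.28^2·0.72^8 = 0.254794
1 − 0.437829 = 0.562171

0.5622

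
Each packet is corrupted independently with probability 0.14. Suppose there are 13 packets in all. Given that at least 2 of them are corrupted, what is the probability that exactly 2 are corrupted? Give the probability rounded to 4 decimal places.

0.5183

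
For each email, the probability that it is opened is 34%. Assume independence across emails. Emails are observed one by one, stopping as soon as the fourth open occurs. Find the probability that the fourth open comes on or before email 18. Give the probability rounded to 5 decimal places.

0.90828

Finishing within 18 emails ⇔ at least 4 successes in the first 18. With X ~ Binomial(18, 0.34), P(Y ≤ 18) = 1 − P(X ≤ 3).
  k=0: C(18,0)·0.34^0·0.66^18 = 0.0005647
  k=1: C(18,1)·0.34^1·0.66^17 = 0.0052360
  k=2: C(18,2)·0.34^2·0.66^16 = 0.0229273
  k=3: C(18,3)·0.34^3·0.66^15 = 0.0629921
1 − 0.0917200 = 0.9082800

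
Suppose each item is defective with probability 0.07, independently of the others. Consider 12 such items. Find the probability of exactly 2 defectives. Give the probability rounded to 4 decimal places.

0.1565

X ~ Binomial(n=12, p=0.07).
P(X=2) = C(12,2) · p^2 · (1−p)^10
= 66 · 0.0049 · 0.48398 = 0.156520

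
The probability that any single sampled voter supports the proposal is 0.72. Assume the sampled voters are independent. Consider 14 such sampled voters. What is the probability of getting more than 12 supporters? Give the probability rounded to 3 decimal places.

X ~ Binomial(14, 0.72); P(X ≥ 13) = Σ C(14,k) p^k (1−p)^(14−k) over k:
  k=13: C(14,13)·0.72^13·0.28^1 = 0.05478
  k=14: C(14,14)·0.72^14·0.28^0 = 0.01006
Total = 0.06484

0.065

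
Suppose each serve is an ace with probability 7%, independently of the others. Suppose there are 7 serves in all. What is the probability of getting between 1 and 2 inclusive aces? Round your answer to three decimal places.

0.389

X ~ Binomial(7, 0.07); P(1 ≤ X ≤ 2) = Σ C(7,k) p^k (1−p)^(7−k) over k:
  k=1: C(7,1)·0.07^1·0.93^6 = 0.31703
  k=2: C(7,2)·0.07^2·0.93^5 = 0.07159
Total = 0.38861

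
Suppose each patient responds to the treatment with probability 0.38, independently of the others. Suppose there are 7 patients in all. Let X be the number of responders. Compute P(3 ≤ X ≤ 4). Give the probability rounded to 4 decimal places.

0.4577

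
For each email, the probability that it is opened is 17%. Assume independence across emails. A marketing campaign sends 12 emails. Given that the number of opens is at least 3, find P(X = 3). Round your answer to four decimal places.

0.6042

X ~ Binomial(12, 0.17). Want P(X=3 | X≥3) = P(X=3) / P(X≥3).
P(X=3) = C(12,3)·0.17^3·0.83^9 = 0.202056
P(X≥3) = 1 − 0.106890 − 0.262718 − 0.295953 = 0.334439
Ratio = 0.202056 / 0.334439 = 0.604164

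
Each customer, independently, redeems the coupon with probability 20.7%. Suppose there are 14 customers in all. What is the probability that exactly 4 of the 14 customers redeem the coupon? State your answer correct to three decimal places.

0.181

X ~ Binomial(n=14, p=0.207).
P(X=4) = C(14,4) · p^4 · (1−p)^10
= 1001 · 0.001836 · 0.09834 = 0.18074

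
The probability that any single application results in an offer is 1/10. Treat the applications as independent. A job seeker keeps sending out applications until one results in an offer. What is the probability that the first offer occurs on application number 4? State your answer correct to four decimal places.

0.0729

Geometric (trials to first success), p = 0.10.
P(Y = 4) = (1−p)^3 · p = 0.729 · 0.10 = 0.072900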